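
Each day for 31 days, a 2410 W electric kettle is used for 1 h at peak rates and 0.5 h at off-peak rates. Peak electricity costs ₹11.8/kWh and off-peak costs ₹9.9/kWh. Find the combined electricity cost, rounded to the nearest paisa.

₹1251.39

Peak energy = 2.41 kW × 1 h × 31 = 74.71 kWh
Off-peak energy = 2.41 kW × 0.5 h × 31 = 37.355 kWh
Cost = 74.71 × ₹11.8 + 37.355 × ₹9.9 = ₹881.578 + ₹369.8145 = ₹1251.39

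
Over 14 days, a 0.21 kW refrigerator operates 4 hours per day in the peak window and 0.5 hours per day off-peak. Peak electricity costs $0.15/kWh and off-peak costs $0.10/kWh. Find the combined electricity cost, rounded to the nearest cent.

Peak energy = 0.21 kW × 4 h × 14 = 11.76 kWh
Off-peak energy = 0.21 kW × 0.5 h × 14 = 1.47 kWh
Cost = 11.76 × $0.15 + 1.47 × $0.10 = $1.764 + $0.147 = $1.91

$1.91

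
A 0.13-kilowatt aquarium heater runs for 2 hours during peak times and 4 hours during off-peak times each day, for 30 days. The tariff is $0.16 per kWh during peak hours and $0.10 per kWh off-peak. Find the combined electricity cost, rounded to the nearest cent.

$2.81

Peak energy = 0.13 kW × 2 h × 30 = 7.8 kWh
Off-peak energy = 0.13 kW × 4 h × 30 = 15.6 kWh
Cost = 7.8 × $0.16 + 15.6 × $0.10 = $1.248 + $1.56 = $2.81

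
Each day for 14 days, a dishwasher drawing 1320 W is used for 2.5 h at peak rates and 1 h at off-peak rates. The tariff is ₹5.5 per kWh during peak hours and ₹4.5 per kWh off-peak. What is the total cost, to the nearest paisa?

Peak energy = 1.32 kW × 2.5 h × 14 = 46.2 kWh
Off-peak energy = 1.32 kW × 1 h × 14 = 18.48 kWh
Cost = 46.2 × ₹5.5 + 18.48 × ₹4.5 = ₹254.1 + ₹83.16 = ₹337.26

₹337.26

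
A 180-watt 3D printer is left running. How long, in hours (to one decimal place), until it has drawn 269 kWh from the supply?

1494.4 h

Hours = 269 kWh ÷ 0.18 kW = 1494.4 h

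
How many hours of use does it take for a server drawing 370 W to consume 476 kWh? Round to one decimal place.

1286.5 h

Hours = 476 kWh ÷ 0.37 kW = 1286.5 h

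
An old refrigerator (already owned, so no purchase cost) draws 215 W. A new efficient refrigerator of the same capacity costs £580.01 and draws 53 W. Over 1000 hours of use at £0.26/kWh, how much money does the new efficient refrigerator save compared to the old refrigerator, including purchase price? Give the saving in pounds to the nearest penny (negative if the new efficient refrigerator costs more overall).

-£537.89

old refrigerator: £0.00 + (215/1000) kW × 1000 h × £0.26 = £0.00 + £55.9 = £55.9
new efficient refrigerator: £580.01 + (53/1000) kW × 1000 h × £0.26 = £580.01 + £13.78 = £593.79
Saving = £55.9 − £593.79 = −£537.89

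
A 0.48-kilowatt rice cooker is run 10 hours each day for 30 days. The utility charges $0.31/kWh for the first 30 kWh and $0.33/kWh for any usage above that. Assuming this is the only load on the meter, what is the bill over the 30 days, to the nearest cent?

Runtime = 10 h/day × 30 days = 300 h
Energy = 0.48 kW × 300 h = 144 kWh
Tier 1 (0–30 kWh): 30 × $0.31 = $9.3
Above 30 kWh: 114 × $0.33 = $37.62
Bill = $46.92

$46.92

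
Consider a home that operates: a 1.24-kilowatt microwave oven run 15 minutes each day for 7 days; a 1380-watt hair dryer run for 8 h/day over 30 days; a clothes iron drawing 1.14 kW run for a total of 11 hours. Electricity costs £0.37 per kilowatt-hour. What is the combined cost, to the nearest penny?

£127.99

microwave oven: Runtime = 15 min × 7 = 105 min = 1.75 h
microwave oven: 1.24 kW × 1.75 h = 2.17 kWh
hair dryer: Runtime = 8 h/day × 30 days = 240 h
hair dryer: 1.38 kW × 240 h = 331.2 kWh
clothes iron: 1.14 kW × 11 h = 12.54 kWh
Total energy = 345.91 kWh
Cost = 345.91 × £0.37 = £127.99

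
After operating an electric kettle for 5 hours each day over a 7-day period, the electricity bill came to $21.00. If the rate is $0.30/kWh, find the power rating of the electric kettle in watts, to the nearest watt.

Energy = $21.00 ÷ $0.30/kWh = 70 kWh
Runtime = 5 h/day × 7 days = 35 h
Power = 70 kWh ÷ 35 h = 2 kW = 2000 W

2000 W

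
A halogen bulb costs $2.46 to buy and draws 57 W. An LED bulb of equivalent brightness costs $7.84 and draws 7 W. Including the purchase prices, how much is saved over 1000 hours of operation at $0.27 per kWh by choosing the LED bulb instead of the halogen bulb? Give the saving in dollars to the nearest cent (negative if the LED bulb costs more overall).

halogen bulb: $2.46 + (57/1000) kW × 1000 h × $0.27 = $2.46 + $15.39 = $17.85
LED bulb: $7.84 + (7/1000) kW × 1000 h × $0.27 = $7.84 + $1.89 = $9.73
Saving = $17.85 − $9.73 = $8.12

$8.12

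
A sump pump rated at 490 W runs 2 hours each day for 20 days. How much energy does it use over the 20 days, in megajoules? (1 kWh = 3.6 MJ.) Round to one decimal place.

Runtime = 2 h/day × 20 days = 40 h
Energy = 0.49 kW × 40 h = 19.6 kWh
= 19.6 × 3.6 MJ = 70.6 MJ

70.6 MJ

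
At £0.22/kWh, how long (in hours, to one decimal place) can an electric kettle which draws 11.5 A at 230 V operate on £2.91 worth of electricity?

Power = 11.5 A × 230 V = 2645 W = 2.645 kW
Energy available = £2.91 ÷ £0.22/kWh = 13.2273 kWh
Hours = 13.2273 kWh ÷ 2.645 kW = 5.0 h

5.0 h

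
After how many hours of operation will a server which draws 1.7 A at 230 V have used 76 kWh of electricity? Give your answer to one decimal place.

194.4 h

Power = 1.7 A × 230 V = 391 W = 0.391 kW
Hours = 76 kWh ÷ 0.391 kW = 194.4 h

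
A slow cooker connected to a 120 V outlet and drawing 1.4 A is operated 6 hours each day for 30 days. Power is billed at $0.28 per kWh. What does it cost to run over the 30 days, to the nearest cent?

$8.47

Power = 1.4 A × 120 V = 168 W = 0.168 kW
Runtime = 6 h/day × 30 days = 180 h
Energy = 0.168 kW × 180 h = 30.24 kWh
Cost = 30.24 kWh × $0.28/kWh = $8.47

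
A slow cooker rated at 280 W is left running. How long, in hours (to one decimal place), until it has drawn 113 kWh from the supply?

Hours = 113 kWh ÷ 0.28 kW = 403.6 h

403.6 h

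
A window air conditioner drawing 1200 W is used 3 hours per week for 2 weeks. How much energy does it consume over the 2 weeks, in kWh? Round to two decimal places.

7.20 kWh

Runtime = 3 h/week × 2 weeks = 6 h
Energy = 1.2 kW × 6 h = 7.2 kWh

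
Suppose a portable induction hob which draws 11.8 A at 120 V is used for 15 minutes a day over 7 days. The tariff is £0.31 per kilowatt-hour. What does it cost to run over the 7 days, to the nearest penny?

£0.77

Power = 11.8 A × 120 V = 1416 W = 1.416 kW
Runtime = 15 min × 7 = 105 min = 1.75 h
Energy = 1.416 kW × 1.75 h = 2.478 kWh
Cost = 2.478 kWh × £0.31/kWh = £0.77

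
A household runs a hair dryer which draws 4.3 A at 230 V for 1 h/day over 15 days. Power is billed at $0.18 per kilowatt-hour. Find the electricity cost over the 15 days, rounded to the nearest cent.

$2.67

Power = 4.3 A × 230 V = 989 W = 0.989 kW
Runtime = 1 h/day × 15 days = 15 h
Energy = 0.989 kW × 15 h = 14.835 kWh
Cost = 14.835 kWh × $0.18/kWh = $2.67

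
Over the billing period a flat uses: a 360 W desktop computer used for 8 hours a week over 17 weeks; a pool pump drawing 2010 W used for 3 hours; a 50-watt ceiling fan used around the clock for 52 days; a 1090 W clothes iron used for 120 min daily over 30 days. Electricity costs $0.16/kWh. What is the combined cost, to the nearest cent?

$29.25

desktop computer: Runtime = 8 h/week × 17 weeks = 136 h
desktop computer: 0.36 kW × 136 h = 48.96 kWh
pool pump: 2.01 kW × 3 h = 6.03 kWh
ceiling fan: Runtime = 24 h × 52 = 1248 h
ceiling fan: 0.05 kW × 1248 h = 62.4 kWh
clothes iron: Runtime = 120 min × 30 = 3600 min = 60 h
clothes iron: 1.09 kW × 60 h = 65.4 kWh
Total energy = 182.79 kWh
Cost = 182.79 × $0.16 = $29.25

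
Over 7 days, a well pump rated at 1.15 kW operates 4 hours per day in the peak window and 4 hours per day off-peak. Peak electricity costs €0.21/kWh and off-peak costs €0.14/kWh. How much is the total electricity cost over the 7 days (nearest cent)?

Peak energy = 1.15 kW × 4 h × 7 = 32.2 kWh
Off-peak energy = 1.15 kW × 4 h × 7 = 32.2 kWh
Cost = 32.2 × €0.21 + 32.2 × €0.14 = €6.762 + €4.508 = €11.27

€11.27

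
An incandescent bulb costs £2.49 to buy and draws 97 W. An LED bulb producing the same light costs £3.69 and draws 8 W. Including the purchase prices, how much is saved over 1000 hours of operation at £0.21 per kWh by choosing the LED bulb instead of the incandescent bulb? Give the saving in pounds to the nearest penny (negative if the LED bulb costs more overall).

£17.49

incandescent bulb: £2.49 + (97/1000) kW × 1000 h × £0.21 = £2.49 + £20.37 = £22.86
LED bulb: £3.69 + (8/1000) kW × 1000 h × £0.21 = £3.69 + £1.68 = £5.37
Saving = £22.86 − £5.37 = £17.49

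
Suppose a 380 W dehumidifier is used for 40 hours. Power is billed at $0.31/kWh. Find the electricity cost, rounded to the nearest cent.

$4.71

Energy = 0.38 kW × 40 h = 15.2 kWh
Cost = 15.2 kWh × $0.31/kWh = $4.71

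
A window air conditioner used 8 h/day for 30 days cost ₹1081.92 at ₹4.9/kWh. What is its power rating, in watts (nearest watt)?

920 W

Energy = ₹1081.92 ÷ ₹4.9/kWh = 220.8 kWh
Runtime = 8 h/day × 30 days = 240 h
Power = 220.8 kWh ÷ 240 h = 0.92 kW = 920 W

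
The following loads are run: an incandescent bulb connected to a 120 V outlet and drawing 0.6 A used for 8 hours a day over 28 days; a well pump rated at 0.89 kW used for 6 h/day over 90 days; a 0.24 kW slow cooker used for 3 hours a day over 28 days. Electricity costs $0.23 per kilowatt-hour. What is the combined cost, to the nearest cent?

incandescent bulb: Power = 0.6 A × 120 V = 72 W = 0.072 kW
incandescent bulb: Runtime = 8 h/day × 28 days = 224 h
incandescent bulb: 0.072 kW × 224 h = 16.128 kWh
well pump: Runtime = 6 h/day × 90 days = 540 h
well pump: 0.89 kW × 540 h = 480.6 kWh
slow cooker: Runtime = 3 h/day × 28 days = 84 h
slow cooker: 0.24 kW × 84 h = 20.16 kWh
Total energy = 516.888 kWh
Cost = 516.888 × $0.23 = $118.88

$118.88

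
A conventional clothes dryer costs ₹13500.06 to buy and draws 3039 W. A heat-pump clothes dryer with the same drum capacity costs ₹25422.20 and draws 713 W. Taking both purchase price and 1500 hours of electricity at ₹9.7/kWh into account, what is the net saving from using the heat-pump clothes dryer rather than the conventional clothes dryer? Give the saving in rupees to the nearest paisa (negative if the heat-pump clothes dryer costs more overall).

₹21921.16

conventional clothes dryer: ₹13500.06 + (3039/1000) kW × 1500 h × ₹9.7 = ₹13500.06 + ₹44217.45 = ₹57717.51
heat-pump clothes dryer: ₹25422.20 + (713/1000) kW × 1500 h × ₹9.7 = ₹25422.20 + ₹10374.15 = ₹35796.35
Saving = ₹57717.51 − ₹35796.35 = ₹21921.16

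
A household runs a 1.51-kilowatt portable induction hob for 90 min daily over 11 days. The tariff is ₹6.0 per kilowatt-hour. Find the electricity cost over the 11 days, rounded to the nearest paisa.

₹149.49

Runtime = 90 min × 11 = 990 min = 16.5 h
Energy = 1.51 kW × 16.5 h = 24.915 kWh
Cost = 24.915 kWh × ₹6.0/kWh = ₹149.49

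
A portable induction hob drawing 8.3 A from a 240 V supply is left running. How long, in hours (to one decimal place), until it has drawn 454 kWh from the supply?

227.9 h

Power = 8.3 A × 240 V = 1992 W = 1.992 kW
Hours = 454 kWh ÷ 1.992 kW = 227.9 h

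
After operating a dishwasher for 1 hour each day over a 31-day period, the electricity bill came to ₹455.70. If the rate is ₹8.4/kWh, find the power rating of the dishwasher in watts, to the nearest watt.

Energy = ₹455.70 ÷ ₹8.4/kWh = 54.25 kWh
Runtime = 1 h/day × 31 days = 31 h
Power = 54.25 kWh ÷ 31 h = 1.75 kW = 1750 W

1750 W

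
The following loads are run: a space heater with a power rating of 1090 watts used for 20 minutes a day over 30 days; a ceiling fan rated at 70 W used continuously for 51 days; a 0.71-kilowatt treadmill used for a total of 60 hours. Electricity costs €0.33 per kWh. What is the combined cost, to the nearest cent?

€45.93

space heater: Runtime = 20 min × 30 = 600 min = 10 h
space heater: 1.09 kW × 10 h = 10.9 kWh
ceiling fan: Runtime = 24 h × 51 = 1224 h
ceiling fan: 0.07 kW × 1224 h = 85.68 kWh
treadmill: 0.71 kW × 60 h = 42.6 kWh
Total energy = 139.18 kWh
Cost = 139.18 × €0.33 = €45.93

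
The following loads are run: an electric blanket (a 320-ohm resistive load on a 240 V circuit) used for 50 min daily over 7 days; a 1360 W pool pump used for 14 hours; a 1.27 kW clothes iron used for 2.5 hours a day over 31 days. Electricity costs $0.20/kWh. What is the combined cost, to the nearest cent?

$23.70

electric blanket: Power = V²/R = 240²/320 = 180 W = 0.18 kW
electric blanket: Runtime = 50 min × 7 = 350 min = 5.833333… h
electric blanket: 0.18 kW × 5.833333… h = 1.05 kWh
pool pump: 1.36 kW × 14 h = 19.04 kWh
clothes iron: Runtime = 2.5 h/day × 31 days = 77.5 h
clothes iron: 1.27 kW × 77.5 h = 98.425 kWh
Total energy = 118.515 kWh
Cost = 118.515 × $0.20 = $23.70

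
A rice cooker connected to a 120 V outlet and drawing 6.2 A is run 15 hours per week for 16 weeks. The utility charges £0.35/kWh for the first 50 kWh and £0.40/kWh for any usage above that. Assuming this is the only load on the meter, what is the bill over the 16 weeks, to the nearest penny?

£68.92

Power = 6.2 A × 120 V = 744 W = 0.744 kW
Runtime = 15 h/week × 16 weeks = 240 h
Energy = 0.744 kW × 240 h = 178.56 kWh
Tier 1 (0–50 kWh): 50 × £0.35 = £17.5
Above 50 kWh: 128.56 × £0.40 = £51.424
Bill = £68.92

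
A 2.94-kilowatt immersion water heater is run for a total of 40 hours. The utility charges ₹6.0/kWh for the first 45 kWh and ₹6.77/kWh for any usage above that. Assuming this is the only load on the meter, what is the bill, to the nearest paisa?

₹761.50

Energy = 2.94 kW × 40 h = 117.6 kWh
Tier 1 (0–45 kWh): 45 × ₹6.0 = ₹270
Above 45 kWh: 72.6 × ₹6.77 = ₹491.502
Bill = ₹761.50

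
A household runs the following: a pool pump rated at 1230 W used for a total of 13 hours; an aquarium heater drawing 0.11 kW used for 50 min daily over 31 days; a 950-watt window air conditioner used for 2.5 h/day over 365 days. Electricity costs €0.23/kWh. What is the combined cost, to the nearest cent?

€203.71

pool pump: 1.23 kW × 13 h = 15.99 kWh
aquarium heater: Runtime = 50 min × 31 = 1550 min = 25.833333… h
aquarium heater: 0.11 kW × 25.833333… h = 2.841666… kWh
window air conditioner: Runtime = 2.5 h/day × 365 days = 912.5 h
window air conditioner: 0.95 kW × 912.5 h = 866.875 kWh
Total energy = 885.706666… kWh
Cost = 885.706666… × €0.23 = €203.71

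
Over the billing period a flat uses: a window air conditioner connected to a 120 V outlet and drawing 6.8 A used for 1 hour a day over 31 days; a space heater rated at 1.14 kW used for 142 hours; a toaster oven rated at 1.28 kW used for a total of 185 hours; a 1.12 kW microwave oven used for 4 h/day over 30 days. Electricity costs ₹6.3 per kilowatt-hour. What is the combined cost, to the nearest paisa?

window air conditioner: Power = 6.8 A × 120 V = 816 W = 0.816 kW
window air conditioner: Runtime = 1 h/day × 31 days = 31 h
window air conditioner: 0.816 kW × 31 h = 25.296 kWh
space heater: 1.14 kW × 142 h = 161.88 kWh
toaster oven: 1.28 kW × 185 h = 236.8 kWh
microwave oven: Runtime = 4 h/day × 30 days = 120 h
microwave oven: 1.12 kW × 120 h = 134.4 kWh
Total energy = 558.376 kWh
Cost = 558.376 × ₹6.3 = ₹3517.77

₹3517.77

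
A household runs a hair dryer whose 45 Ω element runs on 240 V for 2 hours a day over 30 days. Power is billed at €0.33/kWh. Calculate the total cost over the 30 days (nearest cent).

€25.34

Power = V²/R = 240²/45 = 1280 W = 1.28 kW
Runtime = 2 h/day × 30 days = 60 h
Energy = 1.28 kW × 60 h = 76.8 kWh
Cost = 76.8 kWh × €0.33/kWh = €25.34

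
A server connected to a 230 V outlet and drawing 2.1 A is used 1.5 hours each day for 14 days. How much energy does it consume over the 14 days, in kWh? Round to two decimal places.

Power = 2.1 A × 230 V = 483 W = 0.483 kW
Runtime = 1.5 h/day × 14 days = 21 h
Energy = 0.483 kW × 21 h = 10.143 kWh ≈ 10.14 kWh

10.14 kWh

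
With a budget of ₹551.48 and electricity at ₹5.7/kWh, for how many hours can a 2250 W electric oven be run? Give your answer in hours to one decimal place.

43.0 h

Energy available = ₹551.48 ÷ ₹5.7/kWh = 96.7509 kWh
Hours = 96.7509 kWh ÷ 2.25 kW = 43.0 h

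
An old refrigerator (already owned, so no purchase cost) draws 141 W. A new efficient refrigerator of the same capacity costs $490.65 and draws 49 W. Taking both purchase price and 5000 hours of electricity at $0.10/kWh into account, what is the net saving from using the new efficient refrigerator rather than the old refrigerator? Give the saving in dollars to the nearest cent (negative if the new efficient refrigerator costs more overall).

old refrigerator: $0.00 + (141/1000) kW × 5000 h × $0.10 = $0.00 + $70.5 = $70.5
new efficient refrigerator: $490.65 + (49/1000) kW × 5000 h × $0.10 = $490.65 + $24.5 = $515.15
Saving = $70.5 − $515.15 = −$444.65

-$444.65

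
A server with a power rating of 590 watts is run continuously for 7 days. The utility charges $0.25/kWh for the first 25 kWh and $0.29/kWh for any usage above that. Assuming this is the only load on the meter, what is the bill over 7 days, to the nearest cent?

$27.74

Runtime = 24 h × 7 = 168 h
Energy = 0.59 kW × 168 h = 99.12 kWh
Tier 1 (0–25 kWh): 25 × $0.25 = $6.25
Above 25 kWh: 74.12 × $0.29 = $21.4948
Bill = $27.74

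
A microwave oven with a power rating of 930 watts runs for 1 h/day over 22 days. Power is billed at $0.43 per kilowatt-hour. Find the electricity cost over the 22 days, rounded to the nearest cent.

$8.80

Runtime = 1 h/day × 22 days = 22 h
Energy = 0.93 kW × 22 h = 20.46 kWh
Cost = 20.46 kWh × $0.43/kWh = $8.80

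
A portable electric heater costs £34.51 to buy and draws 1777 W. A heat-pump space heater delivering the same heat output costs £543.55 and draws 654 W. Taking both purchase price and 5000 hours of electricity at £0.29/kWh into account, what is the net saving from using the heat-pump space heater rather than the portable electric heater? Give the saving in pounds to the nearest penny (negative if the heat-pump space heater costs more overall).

£1119.31

portable electric heater: £34.51 + (1777/1000) kW × 5000 h × £0.29 = £34.51 + £2576.65 = £2611.16
heat-pump space heater: £543.55 + (654/1000) kW × 5000 h × £0.29 = £543.55 + £948.3 = £1491.85
Saving = £2611.16 − £1491.85 = £1119.31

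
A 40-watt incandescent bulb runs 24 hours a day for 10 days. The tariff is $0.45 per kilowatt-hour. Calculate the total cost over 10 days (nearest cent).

$4.32

Runtime = 24 h × 10 = 240 h
Energy = 0.04 kW × 240 h = 9.6 kWh
Cost = 9.6 kWh × $0.45/kWh = $4.32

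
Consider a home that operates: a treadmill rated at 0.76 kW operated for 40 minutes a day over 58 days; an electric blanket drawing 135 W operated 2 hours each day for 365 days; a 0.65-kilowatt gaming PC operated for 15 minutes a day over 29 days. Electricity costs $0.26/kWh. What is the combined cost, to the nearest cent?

treadmill: Runtime = 40 min × 58 = 2320 min = 38.666666… h
treadmill: 0.76 kW × 38.666666… h = 29.386666… kWh
electric blanket: Runtime = 2 h/day × 365 days = 730 h
electric blanket: 0.135 kW × 730 h = 98.55 kWh
gaming PC: Runtime = 15 min × 29 = 435 min = 7.25 h
gaming PC: 0.65 kW × 7.25 h = 4.7125 kWh
Total energy = 132.649166… kWh
Cost = 132.649166… × $0.26 = $34.49

$34.49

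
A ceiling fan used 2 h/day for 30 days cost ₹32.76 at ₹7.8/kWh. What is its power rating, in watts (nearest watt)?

Energy = ₹32.76 ÷ ₹7.8/kWh = 4.2 kWh
Runtime = 2 h/day × 30 days = 60 h
Power = 4.2 kWh ÷ 60 h = 0.07 kW = 70 W

70 W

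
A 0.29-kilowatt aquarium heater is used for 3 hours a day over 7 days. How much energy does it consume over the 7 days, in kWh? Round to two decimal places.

6.09 kWh

Runtime = 3 h/day × 7 days = 21 h
Energy = 0.29 kW × 21 h = 6.09 kWh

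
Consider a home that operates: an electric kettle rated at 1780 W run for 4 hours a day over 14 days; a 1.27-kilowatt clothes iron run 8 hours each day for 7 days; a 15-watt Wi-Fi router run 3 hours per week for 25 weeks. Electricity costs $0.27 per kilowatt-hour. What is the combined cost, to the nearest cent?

electric kettle: Runtime = 4 h/day × 14 days = 56 h
electric kettle: 1.78 kW × 56 h = 99.68 kWh
clothes iron: Runtime = 8 h/day × 7 days = 56 h
clothes iron: 1.27 kW × 56 h = 71.12 kWh
Wi-Fi router: Runtime = 3 h/week × 25 weeks = 75 h
Wi-Fi router: 0.015 kW × 75 h = 1.125 kWh
Total energy = 171.925 kWh
Cost = 171.925 × $0.27 = $46.42

$46.42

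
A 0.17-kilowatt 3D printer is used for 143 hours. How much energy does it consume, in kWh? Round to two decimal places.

Energy = 0.17 kW × 143 h = 24.31 kWh

24.31 kWh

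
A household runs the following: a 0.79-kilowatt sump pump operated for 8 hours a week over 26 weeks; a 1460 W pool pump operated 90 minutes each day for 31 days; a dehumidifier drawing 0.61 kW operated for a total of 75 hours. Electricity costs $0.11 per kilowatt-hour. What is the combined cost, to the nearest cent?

sump pump: Runtime = 8 h/week × 26 weeks = 208 h
sump pump: 0.79 kW × 208 h = 164.32 kWh
pool pump: Runtime = 90 min × 31 = 2790 min = 46.5 h
pool pump: 1.46 kW × 46.5 h = 67.89 kWh
dehumidifier: 0.61 kW × 75 h = 45.75 kWh
Total energy = 277.96 kWh
Cost = 277.96 × $0.11 = $30.58

$30.58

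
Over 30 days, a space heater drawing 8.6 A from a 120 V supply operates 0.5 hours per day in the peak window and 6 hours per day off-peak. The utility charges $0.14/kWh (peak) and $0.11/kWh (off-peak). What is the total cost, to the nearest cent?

Power = 8.6 A × 120 V = 1032 W = 1.032 kW
Peak energy = 1.032 kW × 0.5 h × 30 = 15.48 kWh
Off-peak energy = 1.032 kW × 6 h × 30 = 185.76 kWh
Cost = 15.48 × $0.14 + 185.76 × $0.11 = $2.1672 + $20.4336 = $22.60

$22.60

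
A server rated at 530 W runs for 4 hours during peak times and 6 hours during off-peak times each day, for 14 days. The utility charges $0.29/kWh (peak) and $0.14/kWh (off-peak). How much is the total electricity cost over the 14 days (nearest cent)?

Peak energy = 0.53 kW × 4 h × 14 = 29.68 kWh
Off-peak energy = 0.53 kW × 6 h × 14 = 44.52 kWh
Cost = 29.68 × $0.29 + 44.52 × $0.14 = $8.6072 + $6.2328 = $14.84

$14.84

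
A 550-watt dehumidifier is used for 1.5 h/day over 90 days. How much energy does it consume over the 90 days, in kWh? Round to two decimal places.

Runtime = 1.5 h/day × 90 days = 135 h
Energy = 0.55 kW × 135 h = 74.25 kWh

74.25 kWh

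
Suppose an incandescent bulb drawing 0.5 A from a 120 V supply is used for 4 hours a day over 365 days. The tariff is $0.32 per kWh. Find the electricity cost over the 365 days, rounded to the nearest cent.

Power = 0.5 A × 120 V = 60 W = 0.06 kW
Runtime = 4 h/day × 365 days = 1460 h
Energy = 0.06 kW × 1460 h = 87.6 kWh
Cost = 87.6 kWh × $0.32/kWh = $28.03

$28.03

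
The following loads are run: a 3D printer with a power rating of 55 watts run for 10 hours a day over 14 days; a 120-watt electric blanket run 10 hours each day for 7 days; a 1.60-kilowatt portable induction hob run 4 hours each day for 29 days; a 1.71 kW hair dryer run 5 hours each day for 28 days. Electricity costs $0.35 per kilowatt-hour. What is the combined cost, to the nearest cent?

3D printer: Runtime = 10 h/day × 14 days = 140 h
3D printer: 0.055 kW × 140 h = 7.7 kWh
electric blanket: Runtime = 10 h/day × 7 days = 70 h
electric blanket: 0.12 kW × 70 h = 8.4 kWh
portable induction hob: Runtime = 4 h/day × 29 days = 116 h
portable induction hob: 1.6 kW × 116 h = 185.6 kWh
hair dryer: Runtime = 5 h/day × 28 days = 140 h
hair dryer: 1.71 kW × 140 h = 239.4 kWh
Total energy = 441.1 kWh
Cost = 441.1 × $0.35 = $154.39

$154.39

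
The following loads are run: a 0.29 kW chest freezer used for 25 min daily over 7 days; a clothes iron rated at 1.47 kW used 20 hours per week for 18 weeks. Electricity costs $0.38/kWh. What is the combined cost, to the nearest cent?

chest freezer: Runtime = 25 min × 7 = 175 min = 2.916666… h
chest freezer: 0.29 kW × 2.916666… h = 0.845833… kWh
clothes iron: Runtime = 20 h/week × 18 weeks = 360 h
clothes iron: 1.47 kW × 360 h = 529.2 kWh
Total energy = 530.045833… kWh
Cost = 530.045833… × $0.38 = $201.42

$201.42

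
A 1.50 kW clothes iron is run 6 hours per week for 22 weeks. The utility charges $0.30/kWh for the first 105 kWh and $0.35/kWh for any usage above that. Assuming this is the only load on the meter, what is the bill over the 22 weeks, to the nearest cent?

Runtime = 6 h/week × 22 weeks = 132 h
Energy = 1.5 kW × 132 h = 198 kWh
Tier 1 (0–105 kWh): 105 × $0.30 = $31.5
Above 105 kWh: 93 × $0.35 = $32.55
Bill = $64.05

$64.05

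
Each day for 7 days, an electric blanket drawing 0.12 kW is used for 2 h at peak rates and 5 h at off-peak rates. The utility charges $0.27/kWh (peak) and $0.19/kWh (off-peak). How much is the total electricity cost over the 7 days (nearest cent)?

Peak energy = 0.12 kW × 2 h × 7 = 1.68 kWh
Off-peak energy = 0.12 kW × 5 h × 7 = 4.2 kWh
Cost = 1.68 × $0.27 + 4.2 × $0.19 = $0.4536 + $0.798 = $1.25

$1.25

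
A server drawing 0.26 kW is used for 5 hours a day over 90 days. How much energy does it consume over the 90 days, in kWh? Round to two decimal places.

117.00 kWh

Runtime = 5 h/day × 90 days = 450 h
Energy = 0.26 kW × 450 h = 117 kWh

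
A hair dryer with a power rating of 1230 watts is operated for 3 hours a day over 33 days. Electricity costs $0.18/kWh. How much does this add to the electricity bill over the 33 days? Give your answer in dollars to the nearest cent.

$21.92

Runtime = 3 h/day × 33 days = 99 h
Energy = 1.23 kW × 99 h = 121.77 kWh
Cost = 121.77 kWh × $0.18/kWh = $21.92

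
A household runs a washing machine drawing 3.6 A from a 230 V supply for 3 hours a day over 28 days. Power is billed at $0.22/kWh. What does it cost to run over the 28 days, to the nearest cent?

Power = 3.6 A × 230 V = 828 W = 0.828 kW
Runtime = 3 h/day × 28 days = 84 h
Energy = 0.828 kW × 84 h = 69.552 kWh
Cost = 69.552 kWh × $0.22/kWh = $15.30

$15.30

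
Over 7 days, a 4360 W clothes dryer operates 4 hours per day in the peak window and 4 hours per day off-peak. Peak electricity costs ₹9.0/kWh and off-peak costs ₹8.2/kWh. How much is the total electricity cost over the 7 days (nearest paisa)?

₹2099.78

Peak energy = 4.36 kW × 4 h × 7 = 122.08 kWh
Off-peak energy = 4.36 kW × 4 h × 7 = 122.08 kWh
Cost = 122.08 × ₹9.0 + 122.08 × ₹8.2 = ₹1098.72 + ₹1001.056 = ₹2099.78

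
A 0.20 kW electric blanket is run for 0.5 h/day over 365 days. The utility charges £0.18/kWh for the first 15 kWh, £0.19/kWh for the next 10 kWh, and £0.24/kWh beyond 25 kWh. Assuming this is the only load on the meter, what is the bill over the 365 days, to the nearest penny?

Runtime = 0.5 h/day × 365 days = 182.5 h
Energy = 0.2 kW × 182.5 h = 36.5 kWh
Tier 1 (0–15 kWh): 15 × £0.18 = £2.7
Tier 2 (15–25 kWh): 10 × £0.19 = £1.9
Above 25 kWh: 11.5 × £0.24 = £2.76
Bill = £7.36

£7.36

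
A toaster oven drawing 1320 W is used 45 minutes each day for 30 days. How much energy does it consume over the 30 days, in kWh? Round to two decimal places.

Runtime = 45 min × 30 = 1350 min = 22.5 h
Energy = 1.32 kW × 22.5 h = 29.7 kWh

29.70 kWh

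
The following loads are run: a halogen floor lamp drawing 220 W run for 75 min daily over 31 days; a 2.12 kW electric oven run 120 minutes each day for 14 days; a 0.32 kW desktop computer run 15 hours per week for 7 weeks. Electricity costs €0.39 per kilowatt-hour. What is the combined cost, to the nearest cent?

€39.58

halogen floor lamp: Runtime = 75 min × 31 = 2325 min = 38.75 h
halogen floor lamp: 0.22 kW × 38.75 h = 8.525 kWh
electric oven: Runtime = 120 min × 14 = 1680 min = 28 h
electric oven: 2.12 kW × 28 h = 59.36 kWh
desktop computer: Runtime = 15 h/week × 7 weeks = 105 h
desktop computer: 0.32 kW × 105 h = 33.6 kWh
Total energy = 101.485 kWh
Cost = 101.485 × €0.39 = €39.58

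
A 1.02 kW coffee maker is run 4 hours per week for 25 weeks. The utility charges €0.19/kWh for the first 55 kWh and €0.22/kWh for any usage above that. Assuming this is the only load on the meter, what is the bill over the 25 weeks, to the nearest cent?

€20.79

Runtime = 4 h/week × 25 weeks = 100 h
Energy = 1.02 kW × 100 h = 102 kWh
Tier 1 (0–55 kWh): 55 × €0.19 = €10.45
Above 55 kWh: 47 × €0.22 = €10.34
Bill = €20.79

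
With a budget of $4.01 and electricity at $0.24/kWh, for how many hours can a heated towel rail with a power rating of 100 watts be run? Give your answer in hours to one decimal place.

Energy available = $4.01 ÷ $0.24/kWh = 16.7083 kWh
Hours = 16.7083 kWh ÷ 0.1 kW = 167.1 h

167.1 h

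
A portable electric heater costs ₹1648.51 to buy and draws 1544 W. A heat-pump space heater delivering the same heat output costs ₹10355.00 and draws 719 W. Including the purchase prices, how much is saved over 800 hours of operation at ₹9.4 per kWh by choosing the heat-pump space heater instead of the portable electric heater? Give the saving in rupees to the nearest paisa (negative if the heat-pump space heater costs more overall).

portable electric heater: ₹1648.51 + (1544/1000) kW × 800 h × ₹9.4 = ₹1648.51 + ₹11610.88 = ₹13259.39
heat-pump space heater: ₹10355.00 + (719/1000) kW × 800 h × ₹9.4 = ₹10355.00 + ₹5406.88 = ₹15761.88
Saving = ₹13259.39 − ₹15761.88 = −₹2502.49

-₹2502.49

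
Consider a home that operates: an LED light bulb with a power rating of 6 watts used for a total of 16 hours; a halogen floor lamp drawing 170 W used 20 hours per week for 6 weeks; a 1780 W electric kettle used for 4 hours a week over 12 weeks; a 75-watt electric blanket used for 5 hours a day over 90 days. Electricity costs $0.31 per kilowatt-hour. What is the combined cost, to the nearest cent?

$43.30

LED light bulb: 0.006 kW × 16 h = 0.096 kWh
halogen floor lamp: Runtime = 20 h/week × 6 weeks = 120 h
halogen floor lamp: 0.17 kW × 120 h = 20.4 kWh
electric kettle: Runtime = 4 h/week × 12 weeks = 48 h
electric kettle: 1.78 kW × 48 h = 85.44 kWh
electric blanket: Runtime = 5 h/day × 90 days = 450 h
electric blanket: 0.075 kW × 450 h = 33.75 kWh
Total energy = 139.686 kWh
Cost = 139.686 × $0.31 = $43.30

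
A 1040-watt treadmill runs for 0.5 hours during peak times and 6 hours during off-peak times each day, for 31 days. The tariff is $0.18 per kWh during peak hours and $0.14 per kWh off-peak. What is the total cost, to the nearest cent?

$29.98

Peak energy = 1.04 kW × 0.5 h × 31 = 16.12 kWh
Off-peak energy = 1.04 kW × 6 h × 31 = 193.44 kWh
Cost = 16.12 × $0.18 + 193.44 × $0.14 = $2.9016 + $27.0816 = $29.98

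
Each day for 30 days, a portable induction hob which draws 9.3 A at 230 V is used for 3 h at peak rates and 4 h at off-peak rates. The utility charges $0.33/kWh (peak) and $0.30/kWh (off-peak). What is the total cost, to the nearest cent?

$140.53

Power = 9.3 A × 230 V = 2139 W = 2.139 kW
Peak energy = 2.139 kW × 3 h × 30 = 192.51 kWh
Off-peak energy = 2.139 kW × 4 h × 30 = 256.68 kWh
Cost = 192.51 × $0.33 + 256.68 × $0.30 = $63.5283 + $77.004 = $140.53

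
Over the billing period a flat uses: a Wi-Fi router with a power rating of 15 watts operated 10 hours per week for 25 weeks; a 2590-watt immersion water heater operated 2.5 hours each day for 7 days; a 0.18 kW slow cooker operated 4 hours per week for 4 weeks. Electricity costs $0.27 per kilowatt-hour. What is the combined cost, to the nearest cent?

$14.03

Wi-Fi router: Runtime = 10 h/week × 25 weeks = 250 h
Wi-Fi router: 0.015 kW × 250 h = 3.75 kWh
immersion water heater: Runtime = 2.5 h/day × 7 days = 17.5 h
immersion water heater: 2.59 kW × 17.5 h = 45.325 kWh
slow cooker: Runtime = 4 h/week × 4 weeks = 16 h
slow cooker: 0.18 kW × 16 h = 2.88 kWh
Total energy = 51.955 kWh
Cost = 51.955 × $0.27 = $14.03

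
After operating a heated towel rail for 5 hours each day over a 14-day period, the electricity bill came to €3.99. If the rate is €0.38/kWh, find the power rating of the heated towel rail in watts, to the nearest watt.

Energy = €3.99 ÷ €0.38/kWh = 10.5 kWh
Runtime = 5 h/day × 14 days = 70 h
Power = 10.5 kWh ÷ 70 h = 0.15 kW = 150 W

150 W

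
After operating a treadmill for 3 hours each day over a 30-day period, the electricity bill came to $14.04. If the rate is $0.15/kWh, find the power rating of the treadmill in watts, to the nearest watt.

Energy = $14.04 ÷ $0.15/kWh = 93.6 kWh
Runtime = 3 h/day × 30 days = 90 h
Power = 93.6 kWh ÷ 90 h = 1.04 kW = 1040 W

1040 W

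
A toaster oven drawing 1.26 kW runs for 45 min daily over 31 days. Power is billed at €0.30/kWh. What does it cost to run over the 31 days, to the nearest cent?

€8.79

Runtime = 45 min × 31 = 1395 min = 23.25 h
Energy = 1.26 kW × 23.25 h = 29.295 kWh
Cost = 29.295 kWh × €0.30/kWh = €8.79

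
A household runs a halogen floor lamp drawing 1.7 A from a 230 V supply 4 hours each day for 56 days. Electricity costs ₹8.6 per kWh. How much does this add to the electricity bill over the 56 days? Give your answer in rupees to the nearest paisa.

Power = 1.7 A × 230 V = 391 W = 0.391 kW
Runtime = 4 h/day × 56 days = 224 h
Energy = 0.391 kW × 224 h = 87.584 kWh
Cost = 87.584 kWh × ₹8.6/kWh = ₹753.22

₹753.22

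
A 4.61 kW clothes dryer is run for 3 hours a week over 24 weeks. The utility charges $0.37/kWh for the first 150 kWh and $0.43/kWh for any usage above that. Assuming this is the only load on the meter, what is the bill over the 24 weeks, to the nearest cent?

Runtime = 3 h/week × 24 weeks = 72 h
Energy = 4.61 kW × 72 h = 331.92 kWh
Tier 1 (0–150 kWh): 150 × $0.37 = $55.5
Above 150 kWh: 181.92 × $0.43 = $78.2256
Bill = $133.73

$133.73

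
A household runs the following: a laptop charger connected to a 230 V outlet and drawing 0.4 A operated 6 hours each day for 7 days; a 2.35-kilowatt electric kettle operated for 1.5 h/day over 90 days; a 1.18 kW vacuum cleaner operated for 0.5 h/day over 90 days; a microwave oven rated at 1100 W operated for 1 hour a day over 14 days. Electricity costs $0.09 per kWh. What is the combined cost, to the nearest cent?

$35.07

laptop charger: Power = 0.4 A × 230 V = 92 W = 0.092 kW
laptop charger: Runtime = 6 h/day × 7 days = 42 h
laptop charger: 0.092 kW × 42 h = 3.864 kWh
electric kettle: Runtime = 1.5 h/day × 90 days = 135 h
electric kettle: 2.35 kW × 135 h = 317.25 kWh
vacuum cleaner: Runtime = 0.5 h/day × 90 days = 45 h
vacuum cleaner: 1.18 kW × 45 h = 53.1 kWh
microwave oven: Runtime = 1 h/day × 14 days = 14 h
microwave oven: 1.1 kW × 14 h = 15.4 kWh
Total energy = 389.614 kWh
Cost = 389.614 × $0.09 = $35.07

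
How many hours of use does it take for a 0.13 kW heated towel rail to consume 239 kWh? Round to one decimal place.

Hours = 239 kWh ÷ 0.13 kW = 1838.5 h

1838.5 h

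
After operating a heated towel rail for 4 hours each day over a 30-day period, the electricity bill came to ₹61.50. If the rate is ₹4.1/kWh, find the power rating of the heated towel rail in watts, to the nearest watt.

125 W

Energy = ₹61.50 ÷ ₹4.1/kWh = 15 kWh
Runtime = 4 h/day × 30 days = 120 h
Power = 15 kWh ÷ 120 h = 0.125 kW = 125 W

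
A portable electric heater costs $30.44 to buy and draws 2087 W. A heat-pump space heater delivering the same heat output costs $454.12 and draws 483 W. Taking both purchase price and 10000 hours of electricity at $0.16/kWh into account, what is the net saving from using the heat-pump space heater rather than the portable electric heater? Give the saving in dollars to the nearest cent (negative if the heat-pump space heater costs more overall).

$2142.72

portable electric heater: $30.44 + (2087/1000) kW × 10000 h × $0.16 = $30.44 + $3339.2 = $3369.64
heat-pump space heater: $454.12 + (483/1000) kW × 10000 h × $0.16 = $454.12 + $772.8 = $1226.92
Saving = $3369.64 − $1226.92 = $2142.72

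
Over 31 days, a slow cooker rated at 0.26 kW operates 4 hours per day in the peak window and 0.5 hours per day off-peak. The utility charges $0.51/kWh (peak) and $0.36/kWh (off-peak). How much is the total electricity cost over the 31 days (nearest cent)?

$17.89

Peak energy = 0.26 kW × 4 h × 31 = 32.24 kWh
Off-peak energy = 0.26 kW × 0.5 h × 31 = 4.03 kWh
Cost = 32.24 × $0.51 + 4.03 × $0.36 = $16.4424 + $1.4508 = $17.89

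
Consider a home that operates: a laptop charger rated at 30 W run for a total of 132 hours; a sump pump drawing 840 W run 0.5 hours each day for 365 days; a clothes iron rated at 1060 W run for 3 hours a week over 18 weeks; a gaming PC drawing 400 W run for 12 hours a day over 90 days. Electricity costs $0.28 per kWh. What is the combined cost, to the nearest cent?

$181.02

laptop charger: 0.03 kW × 132 h = 3.96 kWh
sump pump: Runtime = 0.5 h/day × 365 days = 182.5 h
sump pump: 0.84 kW × 182.5 h = 153.3 kWh
clothes iron: Runtime = 3 h/week × 18 weeks = 54 h
clothes iron: 1.06 kW × 54 h = 57.24 kWh
gaming PC: Runtime = 12 h/day × 90 days = 1080 h
gaming PC: 0.4 kW × 1080 h = 432 kWh
Total energy = 646.5 kWh
Cost = 646.5 × $0.28 = $181.02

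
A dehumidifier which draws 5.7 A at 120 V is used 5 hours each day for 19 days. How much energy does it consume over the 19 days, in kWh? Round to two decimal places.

Power = 5.7 A × 120 V = 684 W = 0.684 kW
Runtime = 5 h/day × 19 days = 95 h
Energy = 0.684 kW × 95 h = 64.98 kWh

64.98 kWh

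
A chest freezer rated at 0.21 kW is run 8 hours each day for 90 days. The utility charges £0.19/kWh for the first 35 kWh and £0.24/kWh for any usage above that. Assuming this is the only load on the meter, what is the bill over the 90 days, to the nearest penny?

£34.54

Runtime = 8 h/day × 90 days = 720 h
Energy = 0.21 kW × 720 h = 151.2 kWh
Tier 1 (0–35 kWh): 35 × £0.19 = £6.65
Above 35 kWh: 116.2 × £0.24 = £27.888
Bill = £34.54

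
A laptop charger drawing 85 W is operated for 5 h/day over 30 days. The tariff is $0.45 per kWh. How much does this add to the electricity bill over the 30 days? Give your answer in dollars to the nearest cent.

Runtime = 5 h/day × 30 days = 150 h
Energy = 0.085 kW × 150 h = 12.75 kWh
Cost = 12.75 kWh × $0.45/kWh = $5.74

$5.74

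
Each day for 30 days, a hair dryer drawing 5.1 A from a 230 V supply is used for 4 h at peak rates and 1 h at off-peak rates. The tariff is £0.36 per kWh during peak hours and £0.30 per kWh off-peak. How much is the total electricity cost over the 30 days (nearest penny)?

Power = 5.1 A × 230 V = 1173 W = 1.173 kW
Peak energy = 1.173 kW × 4 h × 30 = 140.76 kWh
Off-peak energy = 1.173 kW × 1 h × 30 = 35.19 kWh
Cost = 140.76 × £0.36 + 35.19 × £0.30 = £50.6736 + £10.557 = £61.23

£61.23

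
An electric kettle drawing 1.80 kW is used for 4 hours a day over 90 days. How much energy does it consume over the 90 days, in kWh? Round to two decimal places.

Runtime = 4 h/day × 90 days = 360 h
Energy = 1.8 kW × 360 h = 648 kWh

648.00 kWh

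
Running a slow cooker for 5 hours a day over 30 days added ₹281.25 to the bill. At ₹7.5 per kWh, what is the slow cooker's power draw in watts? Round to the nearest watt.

Energy = ₹281.25 ÷ ₹7.5/kWh = 37.5 kWh
Runtime = 5 h/day × 30 days = 150 h
Power = 37.5 kWh ÷ 150 h = 0.25 kW = 250 W

250 W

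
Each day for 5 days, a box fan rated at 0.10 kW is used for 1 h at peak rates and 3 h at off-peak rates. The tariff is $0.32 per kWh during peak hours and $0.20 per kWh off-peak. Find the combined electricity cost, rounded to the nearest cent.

$0.46

Peak energy = 0.1 kW × 1 h × 5 = 0.5 kWh
Off-peak energy = 0.1 kW × 3 h × 5 = 1.5 kWh
Cost = 0.5 × $0.32 + 1.5 × $0.20 = $0.16 + $0.3 = $0.46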